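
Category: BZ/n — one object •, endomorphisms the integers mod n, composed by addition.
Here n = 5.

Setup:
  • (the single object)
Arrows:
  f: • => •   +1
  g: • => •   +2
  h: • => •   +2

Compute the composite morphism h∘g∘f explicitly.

  0 +1≡1 +2≡3 +2≡0  (mod 5)
composite: +0

Answer: +0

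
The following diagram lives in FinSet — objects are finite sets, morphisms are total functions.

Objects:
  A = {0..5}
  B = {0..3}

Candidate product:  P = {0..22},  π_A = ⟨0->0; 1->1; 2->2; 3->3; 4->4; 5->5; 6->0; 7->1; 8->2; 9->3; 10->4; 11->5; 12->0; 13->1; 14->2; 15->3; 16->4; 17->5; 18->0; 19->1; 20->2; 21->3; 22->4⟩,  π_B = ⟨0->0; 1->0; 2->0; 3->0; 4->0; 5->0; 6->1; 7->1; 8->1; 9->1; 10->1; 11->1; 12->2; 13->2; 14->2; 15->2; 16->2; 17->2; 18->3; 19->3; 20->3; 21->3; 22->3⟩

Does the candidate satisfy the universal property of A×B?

|A|·|B| = 6·4 = 24;  |P| = 23
  → cardinalities differ; no bijection possible.

Answer: NOT A VALID PRODUCT — |P|=23 ≠ |A|·|B|=24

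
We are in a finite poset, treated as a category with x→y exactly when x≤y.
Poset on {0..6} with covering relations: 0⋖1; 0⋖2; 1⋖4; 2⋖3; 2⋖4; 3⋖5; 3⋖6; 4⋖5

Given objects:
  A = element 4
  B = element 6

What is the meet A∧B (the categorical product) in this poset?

{x : x⊑A ∧ x⊑B} = {0,2}  (A=4, B=6)
  0 ⊑ 2
  2 ⊑ 2
glb = 2

Answer: A∧B = 2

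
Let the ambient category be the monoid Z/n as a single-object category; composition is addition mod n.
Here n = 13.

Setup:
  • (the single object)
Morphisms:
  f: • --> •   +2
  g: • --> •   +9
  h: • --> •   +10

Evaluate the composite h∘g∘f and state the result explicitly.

  0 +2≡2 +9≡11 +10≡8  (mod 13)
result: +8

Answer: +8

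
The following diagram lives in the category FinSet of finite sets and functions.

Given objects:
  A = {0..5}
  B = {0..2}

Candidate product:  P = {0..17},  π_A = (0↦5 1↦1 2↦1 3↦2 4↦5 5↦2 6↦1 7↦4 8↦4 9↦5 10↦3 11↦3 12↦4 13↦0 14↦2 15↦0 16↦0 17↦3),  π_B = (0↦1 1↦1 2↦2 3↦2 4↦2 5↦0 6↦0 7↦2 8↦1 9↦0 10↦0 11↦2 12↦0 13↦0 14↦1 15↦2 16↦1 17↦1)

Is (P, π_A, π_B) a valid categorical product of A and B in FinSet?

|A|·|B| = 6·3 = 18;  |P| = 18
Check the pairing map k ↦ (π_A(k), π_B(k)):
  0 ↦ (5,1)
  1 ↦ (1,1)
  2 ↦ (1,2)
  3 ↦ (2,2)
  4 ↦ (5,2)
  5 ↦ (2,0)
  6 ↦ (1,0)
  7 ↦ (4,2)
  8 ↦ (4,1)
  9 ↦ (5,0)
  10 ↦ (3,0)
  11 ↦ (3,2)
  12 ↦ (4,0)
  13 ↦ (0,0)
  14 ↦ (2,1)
  15 ↦ (0,2)
  16 ↦ (0,1)
  17 ↦ (3,1)
distinct pairs in image: 18 / 18 needed
  → bijection onto A×B; projections well-typed.

Answer: VALID PRODUCT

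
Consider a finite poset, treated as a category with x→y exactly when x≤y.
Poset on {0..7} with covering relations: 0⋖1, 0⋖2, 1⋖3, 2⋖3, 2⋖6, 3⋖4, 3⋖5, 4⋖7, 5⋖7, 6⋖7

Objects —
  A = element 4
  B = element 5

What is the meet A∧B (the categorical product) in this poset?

Common predecessors of 4,5: {0,1,2,3}
  0 ≤ 3
  1 ≤ 3
  2 ≤ 3
  3 ≤ 3
glb = 3

Answer: A∧B = 3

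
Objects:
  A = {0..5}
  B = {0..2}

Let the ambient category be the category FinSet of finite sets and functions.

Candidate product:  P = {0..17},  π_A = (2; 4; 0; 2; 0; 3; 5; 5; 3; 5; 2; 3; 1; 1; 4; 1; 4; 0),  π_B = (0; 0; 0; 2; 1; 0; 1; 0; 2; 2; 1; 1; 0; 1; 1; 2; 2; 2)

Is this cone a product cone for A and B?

Answer: VALID PRODUCT

Trace:
|A|·|B| = 6·3 = 18;  |P| = 18
Check the pairing map k ↦ (π_A(k), π_B(k)):
  0 -> (2,0)
  1 -> (4,0)
  2 -> (0,0)
  3 -> (2,2)
  4 -> (0,1)
  5 -> (3,0)
  6 -> (5,1)
  7 -> (5,0)
  8 -> (3,2)
  9 -> (5,2)
  10 -> (2,1)
  11 -> (3,1)
  12 -> (1,0)
  13 -> (1,1)
  14 -> (4,1)
  15 -> (1,2)
  16 -> (4,2)
  17 -> (0,2)
distinct pairs in image: 18 / 18 needed
  → bijection onto A×B; projections well-typed.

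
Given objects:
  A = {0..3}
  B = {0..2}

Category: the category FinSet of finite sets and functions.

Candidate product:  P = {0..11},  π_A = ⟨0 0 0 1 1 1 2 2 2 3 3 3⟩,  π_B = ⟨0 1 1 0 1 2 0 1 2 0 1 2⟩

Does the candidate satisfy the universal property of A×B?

|A|·|B| = 4·3 = 12;  |P| = 12
Check the pairing map k ↦ (π_A(k), π_B(k)):
  0 -> (0,0)
  1 -> (0,1)
  2 -> (0,1)  ✗ repeats pair of k=1
  3 -> (1,0)
  4 -> (1,1)
  5 -> (1,2)
  6 -> (2,0)
  7 -> (2,1)
  8 -> (2,2)
  9 -> (3,0)
  10 -> (3,1)
  11 -> (3,2)
distinct pairs in image: 11 / 12 needed
  → (0,1) hit at k=1 and k=2

Answer: NOT A VALID PRODUCT — duplicate pair at indices 1,2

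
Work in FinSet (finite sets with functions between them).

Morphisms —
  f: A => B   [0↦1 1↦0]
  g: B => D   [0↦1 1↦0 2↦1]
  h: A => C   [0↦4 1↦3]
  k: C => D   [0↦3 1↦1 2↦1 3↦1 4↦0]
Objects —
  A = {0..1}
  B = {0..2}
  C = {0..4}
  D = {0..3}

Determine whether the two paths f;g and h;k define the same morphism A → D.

Answer: COMMUTES

Trace:
1) trace f;g:
  0 f=>1 g=>0
  1 f=>0 g=>1
  composite₁ = [0↦0 1↦1]
2) trace h;k:
  0 h=>4 k=>0
  1 h=>3 k=>1
  composite₂ = [0↦0 1↦1]
Equal? YES — commutes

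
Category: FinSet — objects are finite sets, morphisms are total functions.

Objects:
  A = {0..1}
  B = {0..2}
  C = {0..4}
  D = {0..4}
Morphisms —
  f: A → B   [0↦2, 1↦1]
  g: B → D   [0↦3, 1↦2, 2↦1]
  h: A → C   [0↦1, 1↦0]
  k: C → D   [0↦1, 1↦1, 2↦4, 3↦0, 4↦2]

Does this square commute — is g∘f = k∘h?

Along f;g (path 1):
  0 f→2 g→1
  1 f→1 g→2
  result₁ = [0↦1, 1↦2]
Along h;k (path 2):
  0 h→1 k→1
  1 h→0 k→1
  result₂ = [0↦1, 1↦1]
Equal? differ; not commutative

Answer: DOES NOT COMMUTE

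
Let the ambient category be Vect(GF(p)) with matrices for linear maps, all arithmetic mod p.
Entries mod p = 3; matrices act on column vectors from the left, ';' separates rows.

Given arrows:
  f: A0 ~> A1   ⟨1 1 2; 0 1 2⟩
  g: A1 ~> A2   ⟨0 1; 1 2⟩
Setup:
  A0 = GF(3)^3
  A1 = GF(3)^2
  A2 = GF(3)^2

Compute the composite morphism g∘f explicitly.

Answer: ⟨0 1 2; 1 0 0⟩

Derivation:
  e0=[1,0,0] f~>[1,0] g~>[0,1]
  e1=[0,1,0] f~>[1,1] g~>[1,0]
  e2=[0,0,1] f~>[2,2] g~>[2,0]
⟦path⟧: ⟨0 1 2; 1 0 0⟩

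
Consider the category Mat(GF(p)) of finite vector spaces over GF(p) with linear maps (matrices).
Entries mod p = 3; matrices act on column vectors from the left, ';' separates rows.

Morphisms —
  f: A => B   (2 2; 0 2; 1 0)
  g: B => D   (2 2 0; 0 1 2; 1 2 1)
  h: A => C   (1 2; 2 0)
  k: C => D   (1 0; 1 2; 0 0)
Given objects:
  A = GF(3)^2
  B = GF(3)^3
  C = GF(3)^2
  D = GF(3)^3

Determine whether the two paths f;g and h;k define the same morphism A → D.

Along f;g (path 1):
  e0=[1,0] f=>[2,0,1] g=>[1,2,0]
  e1=[0,1] f=>[2,2,0] g=>[2,2,0]
  ⟦path⟧₁ = (1 2; 2 2; 0 0)
Along h;k (path 2):
  e0=[1,0] h=>[1,2] k=>[1,2,0]
  e1=[0,1] h=>[2,0] k=>[2,2,0]
  ⟦path⟧₂ = (1 2; 2 2; 0 0)
Equal? YES — commutes

Answer: COMMUTES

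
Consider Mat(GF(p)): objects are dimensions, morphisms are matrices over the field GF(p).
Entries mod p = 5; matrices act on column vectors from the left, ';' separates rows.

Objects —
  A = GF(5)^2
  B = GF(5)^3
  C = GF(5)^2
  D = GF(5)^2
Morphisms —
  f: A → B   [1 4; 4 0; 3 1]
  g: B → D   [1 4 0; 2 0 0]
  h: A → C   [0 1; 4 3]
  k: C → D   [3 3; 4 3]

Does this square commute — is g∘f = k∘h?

Along f;g (path 1):
  e0=[1,0] f→[1,4,3] g→[2,2]
  e1=[0,1] f→[4,0,1] g→[4,3]
  ⟦path⟧₁ = [2 4; 2 3]
Along h;k (path 2):
  e0=[1,0] h→[0,4] k→[2,2]
  e1=[0,1] h→[1,3] k→[2,3]
  ⟦path⟧₂ = [2 2; 2 3]
Equal? NO — does not commute

Answer: DOES NOT COMMUTE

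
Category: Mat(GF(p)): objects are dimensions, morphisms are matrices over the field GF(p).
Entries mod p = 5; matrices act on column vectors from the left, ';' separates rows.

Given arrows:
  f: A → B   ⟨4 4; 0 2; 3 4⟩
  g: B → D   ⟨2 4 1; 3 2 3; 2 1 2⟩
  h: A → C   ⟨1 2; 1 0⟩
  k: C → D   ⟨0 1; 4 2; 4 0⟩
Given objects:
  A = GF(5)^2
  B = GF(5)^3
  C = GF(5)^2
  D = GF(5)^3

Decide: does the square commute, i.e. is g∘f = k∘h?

Answer: COMMUTES

Trace:
Path 1 = f;g:
  e0=[1,0] f→[4,0,3] g→[1,1,4]
  e1=[0,1] f→[4,2,4] g→[0,3,3]
  result₁ = ⟨1 0; 1 3; 4 3⟩
Path 2 = h;k:
  e0=[1,0] h→[1,1] k→[1,1,4]
  e1=[0,1] h→[2,0] k→[0,3,3]
  result₂ = ⟨1 0; 1 3; 4 3⟩
Equal? equal; square commutes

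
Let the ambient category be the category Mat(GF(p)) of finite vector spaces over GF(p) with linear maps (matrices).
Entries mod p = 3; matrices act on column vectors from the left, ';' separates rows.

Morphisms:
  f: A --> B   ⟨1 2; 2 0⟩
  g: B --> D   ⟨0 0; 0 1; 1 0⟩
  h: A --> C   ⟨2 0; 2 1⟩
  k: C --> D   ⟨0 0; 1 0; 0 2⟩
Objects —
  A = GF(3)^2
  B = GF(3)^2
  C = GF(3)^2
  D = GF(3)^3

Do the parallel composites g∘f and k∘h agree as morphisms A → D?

Answer: COMMUTES

Derivation:
Path 1 = f;g:
  e0=(1,0) f-->(1,2) g-->(0,2,1)
  e1=(0,1) f-->(2,0) g-->(0,0,2)
  composite₁ = ⟨0 0; 2 0; 1 2⟩
Path 2 = h;k:
  e0=(1,0) h-->(2,2) k-->(0,2,1)
  e1=(0,1) h-->(0,1) k-->(0,0,2)
  composite₂ = ⟨0 0; 2 0; 1 2⟩
Equal? same morphism ✓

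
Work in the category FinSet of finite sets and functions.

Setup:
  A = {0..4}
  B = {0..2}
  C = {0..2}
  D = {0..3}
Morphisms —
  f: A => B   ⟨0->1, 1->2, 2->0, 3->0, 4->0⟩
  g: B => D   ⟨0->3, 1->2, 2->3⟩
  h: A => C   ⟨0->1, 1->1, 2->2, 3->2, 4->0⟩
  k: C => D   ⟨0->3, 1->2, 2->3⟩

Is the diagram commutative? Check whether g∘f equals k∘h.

Path 1 = f;g:
  0 f=>1 g=>2
  1 f=>2 g=>3
  2 f=>0 g=>3
  3 f=>0 g=>3
  4 f=>0 g=>3
  ⟦path⟧₁ = ⟨0->2, 1->3, 2->3, 3->3, 4->3⟩
Path 2 = h;k:
  0 h=>1 k=>2
  1 h=>1 k=>2
  2 h=>2 k=>3
  3 h=>2 k=>3
  4 h=>0 k=>3
  ⟦path⟧₂ = ⟨0->2, 1->2, 2->3, 3->3, 4->3⟩
Equal? distinct morphisms ✗

Answer: DOES NOT COMMUTE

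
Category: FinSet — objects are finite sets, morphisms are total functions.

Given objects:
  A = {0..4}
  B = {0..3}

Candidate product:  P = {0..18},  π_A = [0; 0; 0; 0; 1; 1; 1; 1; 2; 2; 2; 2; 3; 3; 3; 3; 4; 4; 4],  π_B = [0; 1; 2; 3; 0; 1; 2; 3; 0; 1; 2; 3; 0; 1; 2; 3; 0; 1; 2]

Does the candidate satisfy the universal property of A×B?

Answer: NOT A VALID PRODUCT — |P|=19 ≠ |A|·|B|=20

Derivation:
|A|·|B| = 5·4 = 20;  |P| = 19
  → cardinalities differ; no bijection possible.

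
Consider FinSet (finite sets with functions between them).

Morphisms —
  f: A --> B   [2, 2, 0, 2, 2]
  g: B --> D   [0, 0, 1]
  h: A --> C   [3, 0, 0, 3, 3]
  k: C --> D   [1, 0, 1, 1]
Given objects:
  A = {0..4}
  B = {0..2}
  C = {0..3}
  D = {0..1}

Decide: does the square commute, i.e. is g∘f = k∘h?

Path 1 = f;g:
  0 f-->2 g-->1
  1 f-->2 g-->1
  2 f-->0 g-->0
  3 f-->2 g-->1
  4 f-->2 g-->1
  composite₁ = [1, 1, 0, 1, 1]
Path 2 = h;k:
  0 h-->3 k-->1
  1 h-->0 k-->1
  2 h-->0 k-->1
  3 h-->3 k-->1
  4 h-->3 k-->1
  composite₂ = [1, 1, 1, 1, 1]
Equal? distinct morphisms ✗

Answer: DOES NOT COMMUTE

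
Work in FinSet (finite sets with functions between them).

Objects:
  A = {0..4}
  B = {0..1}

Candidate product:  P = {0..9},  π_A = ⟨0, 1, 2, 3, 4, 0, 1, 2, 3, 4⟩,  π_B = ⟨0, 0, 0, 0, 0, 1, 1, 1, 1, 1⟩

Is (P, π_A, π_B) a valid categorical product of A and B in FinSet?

|A|·|B| = 5·2 = 10;  |P| = 10
Check the pairing map k ↦ (π_A(k), π_B(k)):
  0 -> (0,0)
  1 -> (1,0)
  2 -> (2,0)
  3 -> (3,0)
  4 -> (4,0)
  5 -> (0,1)
  6 -> (1,1)
  7 -> (2,1)
  8 -> (3,1)
  9 -> (4,1)
distinct pairs in image: 10 / 10 needed
  → bijection onto A×B; projections well-typed.

Answer: VALID PRODUCT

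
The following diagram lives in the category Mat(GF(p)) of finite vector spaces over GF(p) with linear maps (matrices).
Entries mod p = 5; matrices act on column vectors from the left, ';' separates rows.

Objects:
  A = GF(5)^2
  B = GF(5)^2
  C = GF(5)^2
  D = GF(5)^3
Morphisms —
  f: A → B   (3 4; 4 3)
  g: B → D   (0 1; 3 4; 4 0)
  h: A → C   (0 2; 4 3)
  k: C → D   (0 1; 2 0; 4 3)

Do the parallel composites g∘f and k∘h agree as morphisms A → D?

Answer: DOES NOT COMMUTE

Trace:
1) trace f;g:
  e0=(1,0) f→(3,4) g→(4,0,2)
  e1=(0,1) f→(4,3) g→(3,4,1)
  result₁ = (4 3; 0 4; 2 1)
2) trace h;k:
  e0=(1,0) h→(0,4) k→(4,0,2)
  e1=(0,1) h→(2,3) k→(3,4,2)
  result₂ = (4 3; 0 4; 2 2)
Equal? differ; not commutative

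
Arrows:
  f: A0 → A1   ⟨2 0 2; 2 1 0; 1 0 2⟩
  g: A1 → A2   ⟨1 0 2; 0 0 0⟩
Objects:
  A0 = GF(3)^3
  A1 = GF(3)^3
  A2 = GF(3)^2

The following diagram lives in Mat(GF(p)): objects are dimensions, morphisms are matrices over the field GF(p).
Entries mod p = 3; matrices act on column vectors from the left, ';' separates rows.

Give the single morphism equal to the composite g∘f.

Answer: ⟨1 0 0; 0 0 0⟩

Derivation:
  e0=⟨1,0,0⟩ f→⟨2,2,1⟩ g→⟨1,0⟩
  e1=⟨0,1,0⟩ f→⟨0,1,0⟩ g→⟨0,0⟩
  e2=⟨0,0,1⟩ f→⟨2,0,2⟩ g→⟨0,0⟩
⟦path⟧: ⟨1 0 0; 0 0 0⟩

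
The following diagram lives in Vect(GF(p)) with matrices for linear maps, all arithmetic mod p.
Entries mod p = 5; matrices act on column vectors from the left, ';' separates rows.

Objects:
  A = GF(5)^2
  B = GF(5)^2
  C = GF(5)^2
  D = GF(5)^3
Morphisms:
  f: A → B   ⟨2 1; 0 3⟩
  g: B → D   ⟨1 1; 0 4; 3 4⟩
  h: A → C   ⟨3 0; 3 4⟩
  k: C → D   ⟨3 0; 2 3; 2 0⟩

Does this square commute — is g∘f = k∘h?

Answer: DOES NOT COMMUTE

Work:
Path 1 = f;g:
  e0=(1,0) f→(2,0) g→(2,0,1)
  e1=(0,1) f→(1,3) g→(4,2,0)
  composite₁ = ⟨2 4; 0 2; 1 0⟩
Path 2 = h;k:
  e0=(1,0) h→(3,3) k→(4,0,1)
  e1=(0,1) h→(0,4) k→(0,2,0)
  composite₂ = ⟨4 0; 0 2; 1 0⟩
Equal? distinct morphisms ✗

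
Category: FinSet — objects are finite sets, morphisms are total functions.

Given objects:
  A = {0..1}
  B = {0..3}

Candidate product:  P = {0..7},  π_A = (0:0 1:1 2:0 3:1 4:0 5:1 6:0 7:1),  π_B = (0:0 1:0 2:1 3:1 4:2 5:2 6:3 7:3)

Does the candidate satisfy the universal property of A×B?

Answer: VALID PRODUCT

Derivation:
|A|·|B| = 2·4 = 8;  |P| = 8
Check the pairing map k ↦ (π_A(k), π_B(k)):
  0 : (0,0)
  1 : (1,0)
  2 : (0,1)
  3 : (1,1)
  4 : (0,2)
  5 : (1,2)
  6 : (0,3)
  7 : (1,3)
distinct pairs in image: 8 / 8 needed
  → bijection onto A×B; projections well-typed.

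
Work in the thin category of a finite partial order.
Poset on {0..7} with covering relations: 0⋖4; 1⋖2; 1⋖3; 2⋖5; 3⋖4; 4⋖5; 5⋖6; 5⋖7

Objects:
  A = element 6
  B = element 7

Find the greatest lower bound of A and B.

Common predecessors of 6,7: {0,1,2,3,4,5}
  0 <= 5
  1 <= 5
  2 <= 5
  3 <= 5
  4 <= 5
  5 <= 5
glb = 5

Answer: A∧B = 5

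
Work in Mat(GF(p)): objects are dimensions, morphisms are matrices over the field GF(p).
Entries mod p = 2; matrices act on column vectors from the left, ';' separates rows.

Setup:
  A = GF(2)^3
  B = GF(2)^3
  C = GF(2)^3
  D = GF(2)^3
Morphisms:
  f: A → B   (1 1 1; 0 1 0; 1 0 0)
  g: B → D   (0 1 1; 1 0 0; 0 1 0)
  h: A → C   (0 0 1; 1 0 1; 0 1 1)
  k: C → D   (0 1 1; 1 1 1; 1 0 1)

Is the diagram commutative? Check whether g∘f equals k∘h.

Along f;g (path 1):
  e0=[1,0,0] f→[1,0,1] g→[1,1,0]
  e1=[0,1,0] f→[1,1,0] g→[1,1,1]
  e2=[0,0,1] f→[1,0,0] g→[0,1,0]
  result₁ = (1 1 0; 1 1 1; 0 1 0)
Along h;k (path 2):
  e0=[1,0,0] h→[0,1,0] k→[1,1,0]
  e1=[0,1,0] h→[0,0,1] k→[1,1,1]
  e2=[0,0,1] h→[1,1,1] k→[0,1,0]
  result₂ = (1 1 0; 1 1 1; 0 1 0)
Equal? same morphism ✓

Answer: COMMUTES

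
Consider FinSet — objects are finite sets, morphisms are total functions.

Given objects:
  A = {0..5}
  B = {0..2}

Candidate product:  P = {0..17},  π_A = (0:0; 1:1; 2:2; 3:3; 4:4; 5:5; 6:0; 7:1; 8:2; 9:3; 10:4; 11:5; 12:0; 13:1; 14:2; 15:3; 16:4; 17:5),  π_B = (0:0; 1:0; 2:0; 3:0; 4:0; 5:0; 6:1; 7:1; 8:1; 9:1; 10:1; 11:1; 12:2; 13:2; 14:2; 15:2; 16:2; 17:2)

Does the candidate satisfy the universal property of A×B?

|A|·|B| = 6·3 = 18;  |P| = 18
Check the pairing map k ↦ (π_A(k), π_B(k)):
  0 : (0,0)
  1 : (1,0)
  2 : (2,0)
  3 : (3,0)
  4 : (4,0)
  5 : (5,0)
  6 : (0,1)
  7 : (1,1)
  8 : (2,1)
  9 : (3,1)
  10 : (4,1)
  11 : (5,1)
  12 : (0,2)
  13 : (1,2)
  14 : (2,2)
  15 : (3,2)
  16 : (4,2)
  17 : (5,2)
distinct pairs in image: 18 / 18 needed
  → bijection onto A×B; projections well-typed.

Answer: VALID PRODUCT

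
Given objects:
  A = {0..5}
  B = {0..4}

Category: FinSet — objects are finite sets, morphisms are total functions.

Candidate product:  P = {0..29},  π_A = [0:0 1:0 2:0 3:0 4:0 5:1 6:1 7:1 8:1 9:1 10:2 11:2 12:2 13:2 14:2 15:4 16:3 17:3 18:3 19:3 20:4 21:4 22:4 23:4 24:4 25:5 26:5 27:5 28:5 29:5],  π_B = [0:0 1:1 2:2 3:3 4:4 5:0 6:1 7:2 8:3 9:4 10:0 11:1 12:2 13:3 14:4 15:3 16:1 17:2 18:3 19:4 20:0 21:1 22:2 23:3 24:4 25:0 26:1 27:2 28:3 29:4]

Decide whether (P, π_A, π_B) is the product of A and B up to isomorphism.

|A|·|B| = 6·5 = 30;  |P| = 30
Check the pairing map k ↦ (π_A(k), π_B(k)):
  0 : (0,0)
  1 : (0,1)
  2 : (0,2)
  3 : (0,3)
  4 : (0,4)
  5 : (1,0)
  6 : (1,1)
  7 : (1,2)
  8 : (1,3)
  9 : (1,4)
  10 : (2,0)
  11 : (2,1)
  12 : (2,2)
  13 : (2,3)
  14 : (2,4)
  15 : (4,3)
  16 : (3,1)
  17 : (3,2)
  18 : (3,3)
  19 : (3,4)
  20 : (4,0)
  21 : (4,1)
  22 : (4,2)
  23 : (4,3)  ✗ repeats pair of k=15
  24 : (4,4)
  25 : (5,0)
  26 : (5,1)
  27 : (5,2)
  28 : (5,3)
  29 : (5,4)
distinct pairs in image: 29 / 30 needed
  → (4,3) hit at k=15 and k=23

Answer: NOT A VALID PRODUCT — duplicate pair at indices 23,15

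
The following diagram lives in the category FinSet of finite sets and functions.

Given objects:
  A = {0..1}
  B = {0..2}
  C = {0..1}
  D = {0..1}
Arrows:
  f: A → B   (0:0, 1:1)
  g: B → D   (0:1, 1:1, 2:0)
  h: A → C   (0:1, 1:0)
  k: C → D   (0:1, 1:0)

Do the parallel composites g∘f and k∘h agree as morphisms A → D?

Answer: DOES NOT COMMUTE

Derivation:
Path 1 = f;g:
  0 f→0 g→1
  1 f→1 g→1
  ⟦path⟧₁ = (0:1, 1:1)
Path 2 = h;k:
  0 h→1 k→0
  1 h→0 k→1
  ⟦path⟧₂ = (0:0, 1:1)
Equal? NO — does not commute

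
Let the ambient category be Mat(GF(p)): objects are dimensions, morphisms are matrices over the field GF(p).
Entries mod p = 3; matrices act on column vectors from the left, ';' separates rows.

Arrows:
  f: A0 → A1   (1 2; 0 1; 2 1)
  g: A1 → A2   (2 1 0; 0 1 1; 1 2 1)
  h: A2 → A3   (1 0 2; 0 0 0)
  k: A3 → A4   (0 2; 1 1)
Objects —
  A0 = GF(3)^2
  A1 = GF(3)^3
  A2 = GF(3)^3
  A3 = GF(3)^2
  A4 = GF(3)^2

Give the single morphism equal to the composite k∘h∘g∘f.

  e0=[1,0] f→[1,0,2] g→[2,2,0] h→[2,0] k→[0,2]
  e1=[0,1] f→[2,1,1] g→[2,2,2] h→[0,0] k→[0,0]
composite: (0 0; 2 0)

Answer: (0 0; 2 0)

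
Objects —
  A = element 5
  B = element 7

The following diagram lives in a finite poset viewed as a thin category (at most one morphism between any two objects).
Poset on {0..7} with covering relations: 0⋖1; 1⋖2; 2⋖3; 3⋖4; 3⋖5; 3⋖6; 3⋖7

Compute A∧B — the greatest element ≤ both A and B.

Common predecessors of 5,7: {0,1,2,3}
  0 ≤ 3
  1 ≤ 3
  2 ≤ 3
  3 ≤ 3
glb = 3

Answer: A∧B = 3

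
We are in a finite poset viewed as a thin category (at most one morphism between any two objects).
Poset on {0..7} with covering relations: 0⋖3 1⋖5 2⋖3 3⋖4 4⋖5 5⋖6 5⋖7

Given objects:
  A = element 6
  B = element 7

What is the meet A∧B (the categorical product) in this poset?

Answer: A∧B = 5

Work:
Common predecessors of 6,7: {0,1,2,3,4,5}
  0 ⊑ 5
  1 ⊑ 5
  2 ⊑ 5
  3 ⊑ 5
  4 ⊑ 5
  5 ⊑ 5
glb = 5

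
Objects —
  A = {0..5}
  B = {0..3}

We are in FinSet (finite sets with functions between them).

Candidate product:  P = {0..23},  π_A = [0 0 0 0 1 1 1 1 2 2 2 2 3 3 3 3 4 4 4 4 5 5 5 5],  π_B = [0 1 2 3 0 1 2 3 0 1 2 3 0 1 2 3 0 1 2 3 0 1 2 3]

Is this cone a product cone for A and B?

Answer: VALID PRODUCT

Work:
|A|·|B| = 6·4 = 24;  |P| = 24
Check the pairing map k ↦ (π_A(k), π_B(k)):
  0 -> (0,0)
  1 -> (0,1)
  2 -> (0,2)
  3 -> (0,3)
  4 -> (1,0)
  5 -> (1,1)
  6 -> (1,2)
  7 -> (1,3)
  8 -> (2,0)
  9 -> (2,1)
  10 -> (2,2)
  11 -> (2,3)
  12 -> (3,0)
  13 -> (3,1)
  14 -> (3,2)
  15 -> (3,3)
  16 -> (4,0)
  17 -> (4,1)
  18 -> (4,2)
  19 -> (4,3)
  20 -> (5,0)
  21 -> (5,1)
  22 -> (5,2)
  23 -> (5,3)
distinct pairs in image: 24 / 24 needed
  → bijection onto A×B; projections well-typed.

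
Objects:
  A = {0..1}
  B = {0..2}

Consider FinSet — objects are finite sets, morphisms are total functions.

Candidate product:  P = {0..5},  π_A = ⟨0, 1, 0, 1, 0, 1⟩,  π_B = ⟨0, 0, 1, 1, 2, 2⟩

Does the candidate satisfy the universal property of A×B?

Answer: VALID PRODUCT

Work:
|A|·|B| = 2·3 = 6;  |P| = 6
Check the pairing map k ↦ (π_A(k), π_B(k)):
  0 : (0,0)
  1 : (1,0)
  2 : (0,1)
  3 : (1,1)
  4 : (0,2)
  5 : (1,2)
distinct pairs in image: 6 / 6 needed
  → bijection onto A×B; projections well-typed.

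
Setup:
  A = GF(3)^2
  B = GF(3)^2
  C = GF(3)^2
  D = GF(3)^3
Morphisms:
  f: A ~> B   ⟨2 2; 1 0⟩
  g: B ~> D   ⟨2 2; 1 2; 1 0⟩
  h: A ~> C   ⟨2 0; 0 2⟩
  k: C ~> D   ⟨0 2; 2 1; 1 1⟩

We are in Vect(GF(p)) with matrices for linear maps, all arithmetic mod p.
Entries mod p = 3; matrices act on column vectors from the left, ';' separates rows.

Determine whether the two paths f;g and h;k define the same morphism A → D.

Answer: COMMUTES

Derivation:
1) trace f;g:
  e0=⟨1,0⟩ f~>⟨2,1⟩ g~>⟨0,1,2⟩
  e1=⟨0,1⟩ f~>⟨2,0⟩ g~>⟨1,2,2⟩
  ⟦path⟧₁ = ⟨0 1; 1 2; 2 2⟩
2) trace h;k:
  e0=⟨1,0⟩ h~>⟨2,0⟩ k~>⟨0,1,2⟩
  e1=⟨0,1⟩ h~>⟨0,2⟩ k~>⟨1,2,2⟩
  ⟦path⟧₂ = ⟨0 1; 1 2; 2 2⟩
Equal? equal; square commutes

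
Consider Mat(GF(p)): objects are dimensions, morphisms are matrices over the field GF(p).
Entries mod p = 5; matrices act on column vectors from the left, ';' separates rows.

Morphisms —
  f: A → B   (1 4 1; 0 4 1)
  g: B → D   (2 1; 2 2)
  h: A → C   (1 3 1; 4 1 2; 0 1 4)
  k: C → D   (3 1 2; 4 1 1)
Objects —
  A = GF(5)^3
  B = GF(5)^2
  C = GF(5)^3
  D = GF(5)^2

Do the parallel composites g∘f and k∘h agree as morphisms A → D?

1) trace f;g:
  e0=⟨1,0,0⟩ f→⟨1,0⟩ g→⟨2,2⟩
  e1=⟨0,1,0⟩ f→⟨4,4⟩ g→⟨2,1⟩
  e2=⟨0,0,1⟩ f→⟨1,1⟩ g→⟨3,4⟩
  result₁ = (2 2 3; 2 1 4)
2) trace h;k:
  e0=⟨1,0,0⟩ h→⟨1,4,0⟩ k→⟨2,3⟩
  e1=⟨0,1,0⟩ h→⟨3,1,1⟩ k→⟨2,4⟩
  e2=⟨0,0,1⟩ h→⟨1,2,4⟩ k→⟨3,0⟩
  result₂ = (2 2 3; 3 4 0)
Equal? NO — does not commute

Answer: DOES NOT COMMUTE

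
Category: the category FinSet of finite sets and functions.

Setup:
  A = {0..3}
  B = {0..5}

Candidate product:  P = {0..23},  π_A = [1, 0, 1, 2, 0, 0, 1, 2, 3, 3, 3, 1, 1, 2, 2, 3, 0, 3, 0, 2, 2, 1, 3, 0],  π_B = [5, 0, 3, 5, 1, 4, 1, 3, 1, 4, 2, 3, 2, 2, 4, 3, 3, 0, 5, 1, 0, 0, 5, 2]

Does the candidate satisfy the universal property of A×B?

|A|·|B| = 4·6 = 24;  |P| = 24
Check the pairing map k ↦ (π_A(k), π_B(k)):
  0 : (1,5)
  1 : (0,0)
  2 : (1,3)
  3 : (2,5)
  4 : (0,1)
  5 : (0,4)
  6 : (1,1)
  7 : (2,3)
  8 : (3,1)
  9 : (3,4)
  10 : (3,2)
  11 : (1,3)  ✗ repeats pair of k=2
  12 : (1,2)
  13 : (2,2)
  14 : (2,4)
  15 : (3,3)
  16 : (0,3)
  17 : (3,0)
  18 : (0,5)
  19 : (2,1)
  20 : (2,0)
  21 : (1,0)
  22 : (3,5)
  23 : (0,2)
distinct pairs in image: 23 / 24 needed
  → (1,3) hit at k=2 and k=11

Answer: NOT A VALID PRODUCT — duplicate pair at indices 11,2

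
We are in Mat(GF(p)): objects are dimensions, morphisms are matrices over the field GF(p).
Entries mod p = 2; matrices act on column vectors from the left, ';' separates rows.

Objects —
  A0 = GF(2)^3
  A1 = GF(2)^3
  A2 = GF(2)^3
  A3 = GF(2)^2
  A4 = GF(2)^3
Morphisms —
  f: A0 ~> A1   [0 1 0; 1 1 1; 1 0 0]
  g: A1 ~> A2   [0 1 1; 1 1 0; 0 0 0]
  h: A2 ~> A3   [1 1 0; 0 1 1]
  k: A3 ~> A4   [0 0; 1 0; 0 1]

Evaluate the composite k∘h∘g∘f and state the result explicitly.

Answer: [0 0 0; 1 1 0; 1 0 1]

Derivation:
  e0=⟨1,0,0⟩ f~>⟨0,1,1⟩ g~>⟨0,1,0⟩ h~>⟨1,1⟩ k~>⟨0,1,1⟩
  e1=⟨0,1,0⟩ f~>⟨1,1,0⟩ g~>⟨1,0,0⟩ h~>⟨1,0⟩ k~>⟨0,1,0⟩
  e2=⟨0,0,1⟩ f~>⟨0,1,0⟩ g~>⟨1,1,0⟩ h~>⟨0,1⟩ k~>⟨0,0,1⟩
result: [0 0 0; 1 1 0; 1 0 1]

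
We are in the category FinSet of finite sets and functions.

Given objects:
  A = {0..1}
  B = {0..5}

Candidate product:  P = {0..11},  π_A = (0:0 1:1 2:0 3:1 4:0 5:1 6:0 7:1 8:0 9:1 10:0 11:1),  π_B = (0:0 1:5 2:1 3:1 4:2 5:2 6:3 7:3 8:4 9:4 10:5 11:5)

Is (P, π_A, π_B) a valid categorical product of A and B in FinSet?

Answer: NOT A VALID PRODUCT — duplicate pair at indices 11,1

Trace:
|A|·|B| = 2·6 = 12;  |P| = 12
Check the pairing map k ↦ (π_A(k), π_B(k)):
  0 : (0,0)
  1 : (1,5)
  2 : (0,1)
  3 : (1,1)
  4 : (0,2)
  5 : (1,2)
  6 : (0,3)
  7 : (1,3)
  8 : (0,4)
  9 : (1,4)
  10 : (0,5)
  11 : (1,5)  ✗ repeats pair of k=1
distinct pairs in image: 11 / 12 needed
  → (1,5) hit at k=1 and k=11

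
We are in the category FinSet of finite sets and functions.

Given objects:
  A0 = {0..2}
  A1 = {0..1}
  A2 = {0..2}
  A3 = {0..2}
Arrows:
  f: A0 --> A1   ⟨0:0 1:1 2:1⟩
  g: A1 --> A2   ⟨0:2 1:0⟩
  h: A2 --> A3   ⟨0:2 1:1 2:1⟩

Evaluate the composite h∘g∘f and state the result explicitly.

  0 f-->0 g-->2 h-->1
  1 f-->1 g-->0 h-->2
  2 f-->1 g-->0 h-->2
composite: ⟨0:1 1:2 2:2⟩

Answer: ⟨0:1 1:2 2:2⟩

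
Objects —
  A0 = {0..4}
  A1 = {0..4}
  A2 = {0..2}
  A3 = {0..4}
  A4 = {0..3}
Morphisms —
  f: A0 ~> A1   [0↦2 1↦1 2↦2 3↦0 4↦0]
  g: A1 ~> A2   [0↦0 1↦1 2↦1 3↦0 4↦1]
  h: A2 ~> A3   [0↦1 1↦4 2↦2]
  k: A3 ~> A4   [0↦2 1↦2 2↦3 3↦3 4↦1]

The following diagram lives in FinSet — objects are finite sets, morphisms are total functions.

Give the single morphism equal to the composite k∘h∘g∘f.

Answer: [0↦1 1↦1 2↦1 3↦2 4↦2]

Derivation:
  0 f~>2 g~>1 h~>4 k~>1
  1 f~>1 g~>1 h~>4 k~>1
  2 f~>2 g~>1 h~>4 k~>1
  3 f~>0 g~>0 h~>1 k~>2
  4 f~>0 g~>0 h~>1 k~>2
composite: [0↦1 1↦1 2↦1 3↦2 4↦2]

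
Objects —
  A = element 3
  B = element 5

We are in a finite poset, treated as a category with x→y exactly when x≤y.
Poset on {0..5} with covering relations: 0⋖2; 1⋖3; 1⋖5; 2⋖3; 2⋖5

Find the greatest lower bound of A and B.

Common predecessors of 3,5: {0,1,2}
  maximal lower bounds 1 and 2 are incomparable: neither 1<=2 nor 2<=1
→ no greatest lower bound exists

Answer: NO MEET EXISTS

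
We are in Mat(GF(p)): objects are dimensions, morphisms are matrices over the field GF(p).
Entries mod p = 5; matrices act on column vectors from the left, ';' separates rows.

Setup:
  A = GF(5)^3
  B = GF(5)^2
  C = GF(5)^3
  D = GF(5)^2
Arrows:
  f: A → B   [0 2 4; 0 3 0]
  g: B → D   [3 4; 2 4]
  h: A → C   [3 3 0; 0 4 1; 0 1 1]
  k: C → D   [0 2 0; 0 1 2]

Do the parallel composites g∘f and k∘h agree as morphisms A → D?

Answer: COMMUTES

Work:
Along f;g (path 1):
  e0=(1,0,0) f→(0,0) g→(0,0)
  e1=(0,1,0) f→(2,3) g→(3,1)
  e2=(0,0,1) f→(4,0) g→(2,3)
  ⟦path⟧₁ = [0 3 2; 0 1 3]
Along h;k (path 2):
  e0=(1,0,0) h→(3,0,0) k→(0,0)
  e1=(0,1,0) h→(3,4,1) k→(3,1)
  e2=(0,0,1) h→(0,1,1) k→(2,3)
  ⟦path⟧₂ = [0 3 2; 0 1 3]
Equal? YES — commutes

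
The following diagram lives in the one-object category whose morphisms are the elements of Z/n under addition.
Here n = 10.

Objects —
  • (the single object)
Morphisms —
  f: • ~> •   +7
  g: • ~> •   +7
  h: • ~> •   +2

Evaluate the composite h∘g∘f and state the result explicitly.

  0 +7≡7 +7≡4 +2≡6  (mod 10)
⟦path⟧: +6

Answer: +6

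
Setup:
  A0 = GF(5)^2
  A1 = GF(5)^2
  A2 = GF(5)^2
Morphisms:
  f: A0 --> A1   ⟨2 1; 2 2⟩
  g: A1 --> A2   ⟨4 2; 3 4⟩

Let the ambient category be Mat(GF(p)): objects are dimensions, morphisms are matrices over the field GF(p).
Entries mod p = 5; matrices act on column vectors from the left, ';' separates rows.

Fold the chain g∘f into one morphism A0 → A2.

  e0=(1,0) f-->(2,2) g-->(2,4)
  e1=(0,1) f-->(1,2) g-->(3,1)
composite: ⟨2 3; 4 1⟩

Answer: ⟨2 3; 4 1⟩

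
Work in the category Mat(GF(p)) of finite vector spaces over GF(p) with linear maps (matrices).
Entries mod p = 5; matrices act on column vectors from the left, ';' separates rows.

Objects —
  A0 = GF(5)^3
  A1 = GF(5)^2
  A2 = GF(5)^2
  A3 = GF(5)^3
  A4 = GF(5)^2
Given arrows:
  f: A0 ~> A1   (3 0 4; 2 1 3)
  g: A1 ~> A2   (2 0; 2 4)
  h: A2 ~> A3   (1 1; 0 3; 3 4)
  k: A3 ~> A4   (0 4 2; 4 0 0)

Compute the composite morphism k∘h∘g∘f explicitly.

Answer: (1 0 3; 0 1 2)

Derivation:
  e0=⟨1,0,0⟩ f~>⟨3,2⟩ g~>⟨1,4⟩ h~>⟨0,2,4⟩ k~>⟨1,0⟩
  e1=⟨0,1,0⟩ f~>⟨0,1⟩ g~>⟨0,4⟩ h~>⟨4,2,1⟩ k~>⟨0,1⟩
  e2=⟨0,0,1⟩ f~>⟨4,3⟩ g~>⟨3,0⟩ h~>⟨3,0,4⟩ k~>⟨3,2⟩
composite: (1 0 3; 0 1 2)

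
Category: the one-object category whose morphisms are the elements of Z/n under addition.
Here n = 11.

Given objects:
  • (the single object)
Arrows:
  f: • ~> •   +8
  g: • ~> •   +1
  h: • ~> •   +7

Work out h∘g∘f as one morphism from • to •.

  0 +8≡8 +1≡9 +7≡5  (mod 11)
composite: +5

Answer: +5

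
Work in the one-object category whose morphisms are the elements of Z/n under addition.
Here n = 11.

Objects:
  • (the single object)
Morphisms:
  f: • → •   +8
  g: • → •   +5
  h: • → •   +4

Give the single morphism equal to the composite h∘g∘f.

Answer: +6

Work:
  0 +8≡8 +5≡2 +4≡6  (mod 11)
⟦path⟧: +6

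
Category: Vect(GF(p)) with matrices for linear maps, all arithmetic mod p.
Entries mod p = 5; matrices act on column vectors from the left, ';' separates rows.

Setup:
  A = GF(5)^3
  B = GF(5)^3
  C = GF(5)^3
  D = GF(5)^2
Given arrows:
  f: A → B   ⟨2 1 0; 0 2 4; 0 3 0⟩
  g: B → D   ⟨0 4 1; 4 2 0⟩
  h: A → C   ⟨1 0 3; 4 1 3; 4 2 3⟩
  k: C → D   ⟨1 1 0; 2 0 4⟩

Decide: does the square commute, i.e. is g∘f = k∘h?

1) trace f;g:
  e0=(1,0,0) f→(2,0,0) g→(0,3)
  e1=(0,1,0) f→(1,2,3) g→(1,3)
  e2=(0,0,1) f→(0,4,0) g→(1,3)
  composite₁ = ⟨0 1 1; 3 3 3⟩
2) trace h;k:
  e0=(1,0,0) h→(1,4,4) k→(0,3)
  e1=(0,1,0) h→(0,1,2) k→(1,3)
  e2=(0,0,1) h→(3,3,3) k→(1,3)
  composite₂ = ⟨0 1 1; 3 3 3⟩
Equal? same morphism ✓

Answer: COMMUTES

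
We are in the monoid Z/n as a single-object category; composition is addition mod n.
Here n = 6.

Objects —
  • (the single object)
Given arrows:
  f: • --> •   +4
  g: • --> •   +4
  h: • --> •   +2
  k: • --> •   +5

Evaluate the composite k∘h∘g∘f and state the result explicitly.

Answer: +3

Derivation:
  0 +4≡4 +4≡2 +2≡4 +5≡3  (mod 6)
⟦path⟧: +3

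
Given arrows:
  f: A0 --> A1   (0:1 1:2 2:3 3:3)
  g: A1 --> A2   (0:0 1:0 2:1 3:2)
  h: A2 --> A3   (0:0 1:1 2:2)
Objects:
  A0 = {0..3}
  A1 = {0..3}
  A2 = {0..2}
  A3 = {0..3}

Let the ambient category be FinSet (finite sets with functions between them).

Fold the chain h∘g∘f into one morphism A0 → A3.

Answer: (0:0 1:1 2:2 3:2)

Work:
  0 f-->1 g-->0 h-->0
  1 f-->2 g-->1 h-->1
  2 f-->3 g-->2 h-->2
  3 f-->3 g-->2 h-->2
composite: (0:0 1:1 2:2 3:2)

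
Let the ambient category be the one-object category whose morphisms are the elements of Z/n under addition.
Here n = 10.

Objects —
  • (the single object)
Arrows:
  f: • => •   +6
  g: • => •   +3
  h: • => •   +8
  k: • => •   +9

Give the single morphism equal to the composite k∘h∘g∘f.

Answer: +6

Work:
  0 +6≡6 +3≡9 +8≡7 +9≡6  (mod 10)
result: +6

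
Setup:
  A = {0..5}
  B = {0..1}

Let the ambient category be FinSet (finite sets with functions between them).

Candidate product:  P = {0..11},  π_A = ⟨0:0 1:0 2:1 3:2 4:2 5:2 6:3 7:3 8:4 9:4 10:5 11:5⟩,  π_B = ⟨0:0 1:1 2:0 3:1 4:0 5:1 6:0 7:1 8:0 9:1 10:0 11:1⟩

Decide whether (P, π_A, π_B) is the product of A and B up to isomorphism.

|A|·|B| = 6·2 = 12;  |P| = 12
Check the pairing map k ↦ (π_A(k), π_B(k)):
  0 : (0,0)
  1 : (0,1)
  2 : (1,0)
  3 : (2,1)
  4 : (2,0)
  5 : (2,1)  ✗ repeats pair of k=3
  6 : (3,0)
  7 : (3,1)
  8 : (4,0)
  9 : (4,1)
  10 : (5,0)
  11 : (5,1)
distinct pairs in image: 11 / 12 needed
  → (2,1) hit at k=3 and k=5

Answer: NOT A VALID PRODUCT — duplicate pair at indices 5,3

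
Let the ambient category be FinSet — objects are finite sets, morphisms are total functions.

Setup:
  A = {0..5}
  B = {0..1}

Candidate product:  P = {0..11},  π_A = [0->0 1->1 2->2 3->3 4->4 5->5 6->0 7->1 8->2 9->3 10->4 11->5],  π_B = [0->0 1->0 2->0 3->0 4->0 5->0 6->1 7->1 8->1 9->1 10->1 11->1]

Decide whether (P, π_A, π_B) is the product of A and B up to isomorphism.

Answer: VALID PRODUCT

Work:
|A|·|B| = 6·2 = 12;  |P| = 12
Check the pairing map k ↦ (π_A(k), π_B(k)):
  0 -> (0,0)
  1 -> (1,0)
  2 -> (2,0)
  3 -> (3,0)
  4 -> (4,0)
  5 -> (5,0)
  6 -> (0,1)
  7 -> (1,1)
  8 -> (2,1)
  9 -> (3,1)
  10 -> (4,1)
  11 -> (5,1)
distinct pairs in image: 12 / 12 needed
  → bijection onto A×B; projections well-typed.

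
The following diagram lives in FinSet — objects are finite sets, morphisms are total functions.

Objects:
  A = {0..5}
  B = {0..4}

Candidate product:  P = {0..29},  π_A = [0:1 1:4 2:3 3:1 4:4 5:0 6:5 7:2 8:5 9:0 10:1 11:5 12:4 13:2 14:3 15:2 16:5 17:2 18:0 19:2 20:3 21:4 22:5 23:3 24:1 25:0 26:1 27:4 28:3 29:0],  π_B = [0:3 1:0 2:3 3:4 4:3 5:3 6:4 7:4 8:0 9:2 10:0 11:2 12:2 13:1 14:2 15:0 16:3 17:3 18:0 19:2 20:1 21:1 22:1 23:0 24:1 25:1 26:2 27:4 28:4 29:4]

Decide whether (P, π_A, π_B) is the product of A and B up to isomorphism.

Answer: VALID PRODUCT

Derivation:
|A|·|B| = 6·5 = 30;  |P| = 30
Check the pairing map k ↦ (π_A(k), π_B(k)):
  0 : (1,3)
  1 : (4,0)
  2 : (3,3)
  3 : (1,4)
  4 : (4,3)
  5 : (0,3)
  6 : (5,4)
  7 : (2,4)
  8 : (5,0)
  9 : (0,2)
  10 : (1,0)
  11 : (5,2)
  12 : (4,2)
  13 : (2,1)
  14 : (3,2)
  15 : (2,0)
  16 : (5,3)
  17 : (2,3)
  18 : (0,0)
  19 : (2,2)
  20 : (3,1)
  21 : (4,1)
  22 : (5,1)
  23 : (3,0)
  24 : (1,1)
  25 : (0,1)
  26 : (1,2)
  27 : (4,4)
  28 : (3,4)
  29 : (0,4)
distinct pairs in image: 30 / 30 needed
  → bijection onto A×B; projections well-typed.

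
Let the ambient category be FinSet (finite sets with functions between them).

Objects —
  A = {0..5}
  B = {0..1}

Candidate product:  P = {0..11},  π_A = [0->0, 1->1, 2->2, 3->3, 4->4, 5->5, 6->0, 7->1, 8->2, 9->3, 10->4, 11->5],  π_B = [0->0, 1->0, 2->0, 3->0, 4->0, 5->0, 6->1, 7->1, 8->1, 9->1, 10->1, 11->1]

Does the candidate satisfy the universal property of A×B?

Answer: VALID PRODUCT

Trace:
|A|·|B| = 6·2 = 12;  |P| = 12
Check the pairing map k ↦ (π_A(k), π_B(k)):
  0 -> (0,0)
  1 -> (1,0)
  2 -> (2,0)
  3 -> (3,0)
  4 -> (4,0)
  5 -> (5,0)
  6 -> (0,1)
  7 -> (1,1)
  8 -> (2,1)
  9 -> (3,1)
  10 -> (4,1)
  11 -> (5,1)
distinct pairs in image: 12 / 12 needed
  → bijection onto A×B; projections well-typed.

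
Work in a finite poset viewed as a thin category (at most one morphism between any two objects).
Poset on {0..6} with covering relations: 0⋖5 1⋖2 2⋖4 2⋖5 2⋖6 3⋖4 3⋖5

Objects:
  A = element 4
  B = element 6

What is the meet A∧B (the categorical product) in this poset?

Answer: A∧B = 2

Derivation:
Common predecessors of 4,6: {1,2}
  1 ⊑ 2
  2 ⊑ 2
glb = 2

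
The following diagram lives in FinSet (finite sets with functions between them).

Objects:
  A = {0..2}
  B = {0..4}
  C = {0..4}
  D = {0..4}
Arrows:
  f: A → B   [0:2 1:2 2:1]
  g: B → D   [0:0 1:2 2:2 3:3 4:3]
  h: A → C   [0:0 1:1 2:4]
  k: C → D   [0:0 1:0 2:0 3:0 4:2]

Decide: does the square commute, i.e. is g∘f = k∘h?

Answer: DOES NOT COMMUTE

Trace:
Along f;g (path 1):
  0 f→2 g→2
  1 f→2 g→2
  2 f→1 g→2
  composite₁ = [0:2 1:2 2:2]
Along h;k (path 2):
  0 h→0 k→0
  1 h→1 k→0
  2 h→4 k→2
  composite₂ = [0:0 1:0 2:2]
Equal? differ; not commutative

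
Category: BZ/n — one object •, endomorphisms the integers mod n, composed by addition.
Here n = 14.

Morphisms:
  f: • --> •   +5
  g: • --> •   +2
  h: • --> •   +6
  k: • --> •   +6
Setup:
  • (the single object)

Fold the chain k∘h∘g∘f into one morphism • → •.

Answer: +5

Derivation:
  0 +5≡5 +2≡7 +6≡13 +6≡5  (mod 14)
result: +5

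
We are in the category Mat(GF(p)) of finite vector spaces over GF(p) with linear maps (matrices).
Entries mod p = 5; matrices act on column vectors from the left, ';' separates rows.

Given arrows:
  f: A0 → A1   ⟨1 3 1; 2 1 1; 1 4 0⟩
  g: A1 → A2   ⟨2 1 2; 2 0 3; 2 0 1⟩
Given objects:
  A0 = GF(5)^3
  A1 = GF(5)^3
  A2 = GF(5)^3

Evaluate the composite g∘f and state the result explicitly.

Answer: ⟨1 0 3; 0 3 2; 3 0 2⟩

Work:
  e0=[1,0,0] f→[1,2,1] g→[1,0,3]
  e1=[0,1,0] f→[3,1,4] g→[0,3,0]
  e2=[0,0,1] f→[1,1,0] g→[3,2,2]
composite: ⟨1 0 3; 0 3 2; 3 0 2⟩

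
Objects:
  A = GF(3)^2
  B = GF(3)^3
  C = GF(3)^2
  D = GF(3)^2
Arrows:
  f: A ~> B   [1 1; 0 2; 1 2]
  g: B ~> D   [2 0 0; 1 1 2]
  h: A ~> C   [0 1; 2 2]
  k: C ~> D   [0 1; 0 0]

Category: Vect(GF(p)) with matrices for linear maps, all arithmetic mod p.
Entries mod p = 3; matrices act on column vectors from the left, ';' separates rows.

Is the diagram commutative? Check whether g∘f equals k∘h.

Answer: DOES NOT COMMUTE

Trace:
Along f;g (path 1):
  e0=(1,0) f~>(1,0,1) g~>(2,0)
  e1=(0,1) f~>(1,2,2) g~>(2,1)
  ⟦path⟧₁ = [2 2; 0 1]
Along h;k (path 2):
  e0=(1,0) h~>(0,2) k~>(2,0)
  e1=(0,1) h~>(1,2) k~>(2,0)
  ⟦path⟧₂ = [2 2; 0 0]
Equal? differ; not commutative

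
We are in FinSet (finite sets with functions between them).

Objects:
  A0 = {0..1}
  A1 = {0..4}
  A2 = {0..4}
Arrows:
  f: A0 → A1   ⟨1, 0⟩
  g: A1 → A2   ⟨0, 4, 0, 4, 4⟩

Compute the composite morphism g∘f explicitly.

  0 f→1 g→4
  1 f→0 g→0
result: ⟨4, 0⟩

Answer: ⟨4, 0⟩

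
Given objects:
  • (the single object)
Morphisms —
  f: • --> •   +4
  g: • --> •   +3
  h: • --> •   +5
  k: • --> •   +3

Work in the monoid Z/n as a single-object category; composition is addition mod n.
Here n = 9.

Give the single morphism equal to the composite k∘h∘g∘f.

Answer: +6

Derivation:
  0 +4≡4 +3≡7 +5≡3 +3≡6  (mod 9)
result: +6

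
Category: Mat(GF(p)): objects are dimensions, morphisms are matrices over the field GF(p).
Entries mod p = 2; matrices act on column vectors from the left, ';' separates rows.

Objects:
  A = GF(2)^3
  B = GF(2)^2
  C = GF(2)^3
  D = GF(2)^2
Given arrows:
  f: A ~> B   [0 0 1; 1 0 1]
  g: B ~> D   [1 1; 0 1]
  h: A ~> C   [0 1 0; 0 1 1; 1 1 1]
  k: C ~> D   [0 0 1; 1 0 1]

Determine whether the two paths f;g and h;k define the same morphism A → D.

Along f;g (path 1):
  e0=⟨1,0,0⟩ f~>⟨0,1⟩ g~>⟨1,1⟩
  e1=⟨0,1,0⟩ f~>⟨0,0⟩ g~>⟨0,0⟩
  e2=⟨0,0,1⟩ f~>⟨1,1⟩ g~>⟨0,1⟩
  ⟦path⟧₁ = [1 0 0; 1 0 1]
Along h;k (path 2):
  e0=⟨1,0,0⟩ h~>⟨0,0,1⟩ k~>⟨1,1⟩
  e1=⟨0,1,0⟩ h~>⟨1,1,1⟩ k~>⟨1,0⟩
  e2=⟨0,0,1⟩ h~>⟨0,1,1⟩ k~>⟨1,1⟩
  ⟦path⟧₂ = [1 1 1; 1 0 1]
Equal? differ; not commutative

Answer: DOES NOT COMMUTE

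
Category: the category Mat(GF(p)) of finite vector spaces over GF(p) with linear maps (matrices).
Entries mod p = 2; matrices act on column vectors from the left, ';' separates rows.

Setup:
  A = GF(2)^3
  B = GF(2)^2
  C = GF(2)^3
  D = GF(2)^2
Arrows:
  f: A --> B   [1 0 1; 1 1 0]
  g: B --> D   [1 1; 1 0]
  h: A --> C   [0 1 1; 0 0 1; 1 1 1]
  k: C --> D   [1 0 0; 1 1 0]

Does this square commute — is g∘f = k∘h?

Answer: DOES NOT COMMUTE

Work:
1) trace f;g:
  e0=[1,0,0] f-->[1,1] g-->[0,1]
  e1=[0,1,0] f-->[0,1] g-->[1,0]
  e2=[0,0,1] f-->[1,0] g-->[1,1]
  composite₁ = [0 1 1; 1 0 1]
2) trace h;k:
  e0=[1,0,0] h-->[0,0,1] k-->[0,0]
  e1=[0,1,0] h-->[1,0,1] k-->[1,1]
  e2=[0,0,1] h-->[1,1,1] k-->[1,0]
  composite₂ = [0 1 1; 0 1 0]
Equal? NO — does not commute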